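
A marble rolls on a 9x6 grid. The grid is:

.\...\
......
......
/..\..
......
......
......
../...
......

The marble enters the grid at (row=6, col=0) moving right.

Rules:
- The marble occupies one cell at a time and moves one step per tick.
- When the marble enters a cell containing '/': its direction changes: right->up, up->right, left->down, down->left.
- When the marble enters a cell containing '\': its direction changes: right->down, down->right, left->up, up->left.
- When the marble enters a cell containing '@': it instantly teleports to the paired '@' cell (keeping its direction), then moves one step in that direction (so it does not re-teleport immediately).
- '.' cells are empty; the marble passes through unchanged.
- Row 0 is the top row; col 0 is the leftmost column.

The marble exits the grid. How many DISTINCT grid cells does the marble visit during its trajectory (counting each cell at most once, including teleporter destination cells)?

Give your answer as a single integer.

Step 1: enter (6,0), '.' pass, move right to (6,1)
Step 2: enter (6,1), '.' pass, move right to (6,2)
Step 3: enter (6,2), '.' pass, move right to (6,3)
Step 4: enter (6,3), '.' pass, move right to (6,4)
Step 5: enter (6,4), '.' pass, move right to (6,5)
Step 6: enter (6,5), '.' pass, move right to (6,6)
Step 7: at (6,6) — EXIT via right edge, pos 6
Distinct cells visited: 6 (path length 6)

Answer: 6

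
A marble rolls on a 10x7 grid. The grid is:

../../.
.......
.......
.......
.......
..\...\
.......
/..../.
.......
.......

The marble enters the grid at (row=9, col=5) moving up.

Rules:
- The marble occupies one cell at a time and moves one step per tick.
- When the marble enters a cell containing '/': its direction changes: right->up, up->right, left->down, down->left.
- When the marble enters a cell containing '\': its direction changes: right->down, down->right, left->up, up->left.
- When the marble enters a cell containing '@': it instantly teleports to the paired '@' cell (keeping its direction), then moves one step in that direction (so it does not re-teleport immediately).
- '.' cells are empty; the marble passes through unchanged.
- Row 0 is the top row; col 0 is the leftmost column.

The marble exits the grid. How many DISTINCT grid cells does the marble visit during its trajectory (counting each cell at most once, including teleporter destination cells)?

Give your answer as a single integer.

Step 1: enter (9,5), '.' pass, move up to (8,5)
Step 2: enter (8,5), '.' pass, move up to (7,5)
Step 3: enter (7,5), '/' deflects up->right, move right to (7,6)
Step 4: enter (7,6), '.' pass, move right to (7,7)
Step 5: at (7,7) — EXIT via right edge, pos 7
Distinct cells visited: 4 (path length 4)

Answer: 4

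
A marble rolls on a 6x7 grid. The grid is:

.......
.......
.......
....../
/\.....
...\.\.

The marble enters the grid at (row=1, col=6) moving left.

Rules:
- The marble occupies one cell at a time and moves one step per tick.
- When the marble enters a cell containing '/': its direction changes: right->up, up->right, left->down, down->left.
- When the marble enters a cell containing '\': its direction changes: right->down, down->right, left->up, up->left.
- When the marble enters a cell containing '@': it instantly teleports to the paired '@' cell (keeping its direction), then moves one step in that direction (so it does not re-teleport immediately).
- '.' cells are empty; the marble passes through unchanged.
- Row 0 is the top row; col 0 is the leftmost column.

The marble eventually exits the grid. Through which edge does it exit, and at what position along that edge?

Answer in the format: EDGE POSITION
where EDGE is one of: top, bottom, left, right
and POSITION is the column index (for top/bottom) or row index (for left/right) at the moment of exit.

Step 1: enter (1,6), '.' pass, move left to (1,5)
Step 2: enter (1,5), '.' pass, move left to (1,4)
Step 3: enter (1,4), '.' pass, move left to (1,3)
Step 4: enter (1,3), '.' pass, move left to (1,2)
Step 5: enter (1,2), '.' pass, move left to (1,1)
Step 6: enter (1,1), '.' pass, move left to (1,0)
Step 7: enter (1,0), '.' pass, move left to (1,-1)
Step 8: at (1,-1) — EXIT via left edge, pos 1

Answer: left 1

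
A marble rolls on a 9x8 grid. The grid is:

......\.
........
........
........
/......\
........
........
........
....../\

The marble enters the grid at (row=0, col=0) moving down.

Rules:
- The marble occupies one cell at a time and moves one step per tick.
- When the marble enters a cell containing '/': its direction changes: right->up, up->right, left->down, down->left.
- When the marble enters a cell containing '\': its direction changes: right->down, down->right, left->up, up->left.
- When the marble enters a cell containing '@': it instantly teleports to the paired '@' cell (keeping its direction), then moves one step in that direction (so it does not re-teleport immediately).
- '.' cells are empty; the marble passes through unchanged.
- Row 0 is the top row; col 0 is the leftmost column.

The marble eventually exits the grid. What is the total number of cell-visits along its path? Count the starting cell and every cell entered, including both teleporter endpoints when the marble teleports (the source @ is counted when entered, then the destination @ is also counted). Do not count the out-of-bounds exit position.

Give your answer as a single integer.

Answer: 5

Derivation:
Step 1: enter (0,0), '.' pass, move down to (1,0)
Step 2: enter (1,0), '.' pass, move down to (2,0)
Step 3: enter (2,0), '.' pass, move down to (3,0)
Step 4: enter (3,0), '.' pass, move down to (4,0)
Step 5: enter (4,0), '/' deflects down->left, move left to (4,-1)
Step 6: at (4,-1) — EXIT via left edge, pos 4
Path length (cell visits): 5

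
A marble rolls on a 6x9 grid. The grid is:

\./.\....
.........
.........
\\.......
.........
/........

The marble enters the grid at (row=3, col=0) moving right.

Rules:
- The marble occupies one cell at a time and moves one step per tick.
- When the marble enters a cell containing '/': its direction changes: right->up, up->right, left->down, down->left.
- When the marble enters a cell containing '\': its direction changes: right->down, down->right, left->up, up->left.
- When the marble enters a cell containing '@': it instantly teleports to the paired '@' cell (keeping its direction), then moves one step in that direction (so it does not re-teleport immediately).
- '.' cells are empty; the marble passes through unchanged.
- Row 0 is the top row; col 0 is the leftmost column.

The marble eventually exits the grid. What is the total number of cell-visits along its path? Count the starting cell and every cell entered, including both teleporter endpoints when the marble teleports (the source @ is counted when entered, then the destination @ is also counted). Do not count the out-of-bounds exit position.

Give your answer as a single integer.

Answer: 3

Derivation:
Step 1: enter (3,0), '\' deflects right->down, move down to (4,0)
Step 2: enter (4,0), '.' pass, move down to (5,0)
Step 3: enter (5,0), '/' deflects down->left, move left to (5,-1)
Step 4: at (5,-1) — EXIT via left edge, pos 5
Path length (cell visits): 3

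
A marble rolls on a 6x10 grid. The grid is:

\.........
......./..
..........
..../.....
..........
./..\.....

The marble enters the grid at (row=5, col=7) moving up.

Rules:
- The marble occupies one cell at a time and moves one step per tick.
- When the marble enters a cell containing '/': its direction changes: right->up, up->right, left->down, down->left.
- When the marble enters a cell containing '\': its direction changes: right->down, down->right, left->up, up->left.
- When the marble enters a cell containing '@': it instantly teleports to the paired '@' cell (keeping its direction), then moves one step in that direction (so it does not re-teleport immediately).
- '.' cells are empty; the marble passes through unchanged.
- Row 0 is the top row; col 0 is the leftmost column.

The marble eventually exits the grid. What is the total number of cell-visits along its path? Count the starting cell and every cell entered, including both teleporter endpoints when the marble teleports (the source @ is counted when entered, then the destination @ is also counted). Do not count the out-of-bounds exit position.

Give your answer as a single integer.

Step 1: enter (5,7), '.' pass, move up to (4,7)
Step 2: enter (4,7), '.' pass, move up to (3,7)
Step 3: enter (3,7), '.' pass, move up to (2,7)
Step 4: enter (2,7), '.' pass, move up to (1,7)
Step 5: enter (1,7), '/' deflects up->right, move right to (1,8)
Step 6: enter (1,8), '.' pass, move right to (1,9)
Step 7: enter (1,9), '.' pass, move right to (1,10)
Step 8: at (1,10) — EXIT via right edge, pos 1
Path length (cell visits): 7

Answer: 7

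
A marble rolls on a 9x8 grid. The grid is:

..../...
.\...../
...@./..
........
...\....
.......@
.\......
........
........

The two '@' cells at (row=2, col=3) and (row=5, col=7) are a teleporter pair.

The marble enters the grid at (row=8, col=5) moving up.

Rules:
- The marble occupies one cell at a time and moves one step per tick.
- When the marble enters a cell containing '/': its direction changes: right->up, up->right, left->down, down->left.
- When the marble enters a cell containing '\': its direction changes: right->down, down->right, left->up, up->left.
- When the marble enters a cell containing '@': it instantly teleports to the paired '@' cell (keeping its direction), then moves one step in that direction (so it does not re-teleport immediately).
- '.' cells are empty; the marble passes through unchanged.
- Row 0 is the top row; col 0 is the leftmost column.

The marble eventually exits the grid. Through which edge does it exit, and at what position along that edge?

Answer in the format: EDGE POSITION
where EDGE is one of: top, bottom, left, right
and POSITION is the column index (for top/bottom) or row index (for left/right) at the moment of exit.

Step 1: enter (8,5), '.' pass, move up to (7,5)
Step 2: enter (7,5), '.' pass, move up to (6,5)
Step 3: enter (6,5), '.' pass, move up to (5,5)
Step 4: enter (5,5), '.' pass, move up to (4,5)
Step 5: enter (4,5), '.' pass, move up to (3,5)
Step 6: enter (3,5), '.' pass, move up to (2,5)
Step 7: enter (2,5), '/' deflects up->right, move right to (2,6)
Step 8: enter (2,6), '.' pass, move right to (2,7)
Step 9: enter (2,7), '.' pass, move right to (2,8)
Step 10: at (2,8) — EXIT via right edge, pos 2

Answer: right 2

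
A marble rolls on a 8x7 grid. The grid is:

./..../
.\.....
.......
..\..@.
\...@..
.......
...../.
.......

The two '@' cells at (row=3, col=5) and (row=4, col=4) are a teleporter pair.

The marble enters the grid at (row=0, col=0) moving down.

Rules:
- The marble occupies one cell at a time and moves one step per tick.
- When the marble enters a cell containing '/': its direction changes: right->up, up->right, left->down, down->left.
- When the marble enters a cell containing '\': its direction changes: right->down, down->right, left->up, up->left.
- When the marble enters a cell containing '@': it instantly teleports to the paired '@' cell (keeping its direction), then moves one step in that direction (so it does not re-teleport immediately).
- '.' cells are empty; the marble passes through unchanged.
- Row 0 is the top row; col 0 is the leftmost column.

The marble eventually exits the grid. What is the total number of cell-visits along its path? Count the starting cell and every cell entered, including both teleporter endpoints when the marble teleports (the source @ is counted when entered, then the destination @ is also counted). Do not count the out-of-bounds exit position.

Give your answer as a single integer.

Answer: 11

Derivation:
Step 1: enter (0,0), '.' pass, move down to (1,0)
Step 2: enter (1,0), '.' pass, move down to (2,0)
Step 3: enter (2,0), '.' pass, move down to (3,0)
Step 4: enter (3,0), '.' pass, move down to (4,0)
Step 5: enter (4,0), '\' deflects down->right, move right to (4,1)
Step 6: enter (4,1), '.' pass, move right to (4,2)
Step 7: enter (4,2), '.' pass, move right to (4,3)
Step 8: enter (4,3), '.' pass, move right to (4,4)
Step 9: enter (4,4), '@' teleport (4,4)->(3,5), also enter (3,5), move right to (3,6)
Step 10: enter (3,6), '.' pass, move right to (3,7)
Step 11: at (3,7) — EXIT via right edge, pos 3
Path length (cell visits): 11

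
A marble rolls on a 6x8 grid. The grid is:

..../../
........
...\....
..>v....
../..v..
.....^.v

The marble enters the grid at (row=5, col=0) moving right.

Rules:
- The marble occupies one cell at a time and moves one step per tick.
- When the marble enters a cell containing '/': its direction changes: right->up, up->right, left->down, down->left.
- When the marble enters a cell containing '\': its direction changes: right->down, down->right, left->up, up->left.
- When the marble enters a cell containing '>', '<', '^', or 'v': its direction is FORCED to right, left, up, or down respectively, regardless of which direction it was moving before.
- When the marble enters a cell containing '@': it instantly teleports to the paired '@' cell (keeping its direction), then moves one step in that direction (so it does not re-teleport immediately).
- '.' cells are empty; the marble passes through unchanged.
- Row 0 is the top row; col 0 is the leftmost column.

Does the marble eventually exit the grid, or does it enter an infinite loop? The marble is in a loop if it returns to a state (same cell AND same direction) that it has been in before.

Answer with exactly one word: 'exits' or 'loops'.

Step 1: enter (5,0), '.' pass, move right to (5,1)
Step 2: enter (5,1), '.' pass, move right to (5,2)
Step 3: enter (5,2), '.' pass, move right to (5,3)
Step 4: enter (5,3), '.' pass, move right to (5,4)
Step 5: enter (5,4), '.' pass, move right to (5,5)
Step 6: enter (5,5), '^' forces right->up, move up to (4,5)
Step 7: enter (4,5), 'v' forces up->down, move down to (5,5)
Step 8: enter (5,5), '^' forces down->up, move up to (4,5)
Step 9: at (4,5) dir=up — LOOP DETECTED (seen before)

Answer: loops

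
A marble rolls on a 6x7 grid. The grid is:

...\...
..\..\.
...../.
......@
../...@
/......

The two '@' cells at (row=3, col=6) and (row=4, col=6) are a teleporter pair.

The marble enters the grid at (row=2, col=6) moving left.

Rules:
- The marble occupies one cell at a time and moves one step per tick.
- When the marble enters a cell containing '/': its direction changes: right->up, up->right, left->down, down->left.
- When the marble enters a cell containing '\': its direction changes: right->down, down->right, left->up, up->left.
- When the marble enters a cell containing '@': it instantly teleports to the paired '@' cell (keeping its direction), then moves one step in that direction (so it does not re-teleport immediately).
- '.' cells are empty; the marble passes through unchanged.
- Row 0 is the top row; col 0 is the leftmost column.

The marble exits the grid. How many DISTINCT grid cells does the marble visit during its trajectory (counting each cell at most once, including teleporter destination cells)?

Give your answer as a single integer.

Step 1: enter (2,6), '.' pass, move left to (2,5)
Step 2: enter (2,5), '/' deflects left->down, move down to (3,5)
Step 3: enter (3,5), '.' pass, move down to (4,5)
Step 4: enter (4,5), '.' pass, move down to (5,5)
Step 5: enter (5,5), '.' pass, move down to (6,5)
Step 6: at (6,5) — EXIT via bottom edge, pos 5
Distinct cells visited: 5 (path length 5)

Answer: 5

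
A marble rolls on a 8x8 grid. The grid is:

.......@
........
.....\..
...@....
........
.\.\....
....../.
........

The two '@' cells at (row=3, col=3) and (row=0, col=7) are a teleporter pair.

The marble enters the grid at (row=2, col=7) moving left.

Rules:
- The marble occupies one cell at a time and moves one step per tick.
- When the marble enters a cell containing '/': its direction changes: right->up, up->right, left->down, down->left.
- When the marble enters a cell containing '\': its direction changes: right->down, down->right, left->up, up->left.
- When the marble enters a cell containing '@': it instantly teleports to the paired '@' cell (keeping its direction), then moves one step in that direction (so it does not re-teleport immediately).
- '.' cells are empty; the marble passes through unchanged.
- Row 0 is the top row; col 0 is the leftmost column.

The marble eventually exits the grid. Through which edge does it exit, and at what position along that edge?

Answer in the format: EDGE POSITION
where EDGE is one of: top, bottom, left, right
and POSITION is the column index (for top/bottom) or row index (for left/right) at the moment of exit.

Step 1: enter (2,7), '.' pass, move left to (2,6)
Step 2: enter (2,6), '.' pass, move left to (2,5)
Step 3: enter (2,5), '\' deflects left->up, move up to (1,5)
Step 4: enter (1,5), '.' pass, move up to (0,5)
Step 5: enter (0,5), '.' pass, move up to (-1,5)
Step 6: at (-1,5) — EXIT via top edge, pos 5

Answer: top 5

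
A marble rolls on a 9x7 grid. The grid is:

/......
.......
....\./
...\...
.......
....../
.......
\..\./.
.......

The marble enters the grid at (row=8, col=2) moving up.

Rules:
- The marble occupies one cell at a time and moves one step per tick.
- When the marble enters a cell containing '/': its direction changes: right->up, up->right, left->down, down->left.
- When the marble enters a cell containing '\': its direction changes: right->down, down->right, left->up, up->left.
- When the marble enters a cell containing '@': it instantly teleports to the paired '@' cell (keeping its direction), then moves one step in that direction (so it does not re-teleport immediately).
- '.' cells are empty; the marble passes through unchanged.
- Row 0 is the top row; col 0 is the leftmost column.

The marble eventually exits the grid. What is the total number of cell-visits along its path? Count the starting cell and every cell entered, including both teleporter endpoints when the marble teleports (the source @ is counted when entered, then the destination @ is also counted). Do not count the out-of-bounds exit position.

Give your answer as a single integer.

Step 1: enter (8,2), '.' pass, move up to (7,2)
Step 2: enter (7,2), '.' pass, move up to (6,2)
Step 3: enter (6,2), '.' pass, move up to (5,2)
Step 4: enter (5,2), '.' pass, move up to (4,2)
Step 5: enter (4,2), '.' pass, move up to (3,2)
Step 6: enter (3,2), '.' pass, move up to (2,2)
Step 7: enter (2,2), '.' pass, move up to (1,2)
Step 8: enter (1,2), '.' pass, move up to (0,2)
Step 9: enter (0,2), '.' pass, move up to (-1,2)
Step 10: at (-1,2) — EXIT via top edge, pos 2
Path length (cell visits): 9

Answer: 9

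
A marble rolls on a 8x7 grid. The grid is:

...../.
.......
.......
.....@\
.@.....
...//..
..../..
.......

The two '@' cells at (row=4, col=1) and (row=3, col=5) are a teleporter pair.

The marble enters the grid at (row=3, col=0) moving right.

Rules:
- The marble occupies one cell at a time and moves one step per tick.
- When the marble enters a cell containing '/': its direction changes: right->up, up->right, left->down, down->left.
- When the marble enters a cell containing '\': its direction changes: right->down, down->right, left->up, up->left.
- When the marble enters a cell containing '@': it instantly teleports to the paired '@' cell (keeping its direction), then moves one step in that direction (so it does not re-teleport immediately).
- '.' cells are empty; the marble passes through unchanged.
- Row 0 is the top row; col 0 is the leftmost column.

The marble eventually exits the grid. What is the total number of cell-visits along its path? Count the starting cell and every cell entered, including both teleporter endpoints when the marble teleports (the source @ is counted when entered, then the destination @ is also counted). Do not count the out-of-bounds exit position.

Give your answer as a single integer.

Answer: 12

Derivation:
Step 1: enter (3,0), '.' pass, move right to (3,1)
Step 2: enter (3,1), '.' pass, move right to (3,2)
Step 3: enter (3,2), '.' pass, move right to (3,3)
Step 4: enter (3,3), '.' pass, move right to (3,4)
Step 5: enter (3,4), '.' pass, move right to (3,5)
Step 6: enter (3,5), '@' teleport (3,5)->(4,1), also enter (4,1), move right to (4,2)
Step 7: enter (4,2), '.' pass, move right to (4,3)
Step 8: enter (4,3), '.' pass, move right to (4,4)
Step 9: enter (4,4), '.' pass, move right to (4,5)
Step 10: enter (4,5), '.' pass, move right to (4,6)
Step 11: enter (4,6), '.' pass, move right to (4,7)
Step 12: at (4,7) — EXIT via right edge, pos 4
Path length (cell visits): 12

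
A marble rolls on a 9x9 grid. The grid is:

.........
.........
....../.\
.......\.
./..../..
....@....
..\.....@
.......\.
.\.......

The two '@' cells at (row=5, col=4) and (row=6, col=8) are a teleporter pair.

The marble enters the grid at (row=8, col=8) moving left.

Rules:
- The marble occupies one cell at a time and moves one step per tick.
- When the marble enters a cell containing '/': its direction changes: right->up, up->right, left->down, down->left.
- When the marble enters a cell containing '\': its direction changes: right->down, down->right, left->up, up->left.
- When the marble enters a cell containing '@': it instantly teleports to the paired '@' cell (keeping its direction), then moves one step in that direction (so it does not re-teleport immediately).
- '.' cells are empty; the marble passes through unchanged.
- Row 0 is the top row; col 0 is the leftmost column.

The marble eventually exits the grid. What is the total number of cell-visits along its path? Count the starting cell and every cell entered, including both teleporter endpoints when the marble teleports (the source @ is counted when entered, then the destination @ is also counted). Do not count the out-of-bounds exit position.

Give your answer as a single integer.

Step 1: enter (8,8), '.' pass, move left to (8,7)
Step 2: enter (8,7), '.' pass, move left to (8,6)
Step 3: enter (8,6), '.' pass, move left to (8,5)
Step 4: enter (8,5), '.' pass, move left to (8,4)
Step 5: enter (8,4), '.' pass, move left to (8,3)
Step 6: enter (8,3), '.' pass, move left to (8,2)
Step 7: enter (8,2), '.' pass, move left to (8,1)
Step 8: enter (8,1), '\' deflects left->up, move up to (7,1)
Step 9: enter (7,1), '.' pass, move up to (6,1)
Step 10: enter (6,1), '.' pass, move up to (5,1)
Step 11: enter (5,1), '.' pass, move up to (4,1)
Step 12: enter (4,1), '/' deflects up->right, move right to (4,2)
Step 13: enter (4,2), '.' pass, move right to (4,3)
Step 14: enter (4,3), '.' pass, move right to (4,4)
Step 15: enter (4,4), '.' pass, move right to (4,5)
Step 16: enter (4,5), '.' pass, move right to (4,6)
Step 17: enter (4,6), '/' deflects right->up, move up to (3,6)
Step 18: enter (3,6), '.' pass, move up to (2,6)
Step 19: enter (2,6), '/' deflects up->right, move right to (2,7)
Step 20: enter (2,7), '.' pass, move right to (2,8)
Step 21: enter (2,8), '\' deflects right->down, move down to (3,8)
Step 22: enter (3,8), '.' pass, move down to (4,8)
Step 23: enter (4,8), '.' pass, move down to (5,8)
Step 24: enter (5,8), '.' pass, move down to (6,8)
Step 25: enter (6,8), '@' teleport (6,8)->(5,4), also enter (5,4), move down to (6,4)
Step 26: enter (6,4), '.' pass, move down to (7,4)
Step 27: enter (7,4), '.' pass, move down to (8,4)
Step 28: enter (8,4), '.' pass, move down to (9,4)
Step 29: at (9,4) — EXIT via bottom edge, pos 4
Path length (cell visits): 29

Answer: 29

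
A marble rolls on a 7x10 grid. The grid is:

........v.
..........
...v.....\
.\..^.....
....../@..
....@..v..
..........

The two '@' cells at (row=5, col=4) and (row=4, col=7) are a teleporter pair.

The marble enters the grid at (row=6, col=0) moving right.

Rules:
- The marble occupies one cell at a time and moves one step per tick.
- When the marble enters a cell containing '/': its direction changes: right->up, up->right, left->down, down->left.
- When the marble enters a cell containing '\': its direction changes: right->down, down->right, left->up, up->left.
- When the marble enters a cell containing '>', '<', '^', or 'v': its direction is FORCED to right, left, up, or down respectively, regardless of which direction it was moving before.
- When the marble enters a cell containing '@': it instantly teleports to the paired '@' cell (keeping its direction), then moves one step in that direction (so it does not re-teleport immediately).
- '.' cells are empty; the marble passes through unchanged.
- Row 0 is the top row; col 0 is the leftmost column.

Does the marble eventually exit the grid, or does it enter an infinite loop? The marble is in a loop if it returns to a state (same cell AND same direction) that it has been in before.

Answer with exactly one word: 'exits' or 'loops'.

Step 1: enter (6,0), '.' pass, move right to (6,1)
Step 2: enter (6,1), '.' pass, move right to (6,2)
Step 3: enter (6,2), '.' pass, move right to (6,3)
Step 4: enter (6,3), '.' pass, move right to (6,4)
Step 5: enter (6,4), '.' pass, move right to (6,5)
Step 6: enter (6,5), '.' pass, move right to (6,6)
Step 7: enter (6,6), '.' pass, move right to (6,7)
Step 8: enter (6,7), '.' pass, move right to (6,8)
Step 9: enter (6,8), '.' pass, move right to (6,9)
Step 10: enter (6,9), '.' pass, move right to (6,10)
Step 11: at (6,10) — EXIT via right edge, pos 6

Answer: exits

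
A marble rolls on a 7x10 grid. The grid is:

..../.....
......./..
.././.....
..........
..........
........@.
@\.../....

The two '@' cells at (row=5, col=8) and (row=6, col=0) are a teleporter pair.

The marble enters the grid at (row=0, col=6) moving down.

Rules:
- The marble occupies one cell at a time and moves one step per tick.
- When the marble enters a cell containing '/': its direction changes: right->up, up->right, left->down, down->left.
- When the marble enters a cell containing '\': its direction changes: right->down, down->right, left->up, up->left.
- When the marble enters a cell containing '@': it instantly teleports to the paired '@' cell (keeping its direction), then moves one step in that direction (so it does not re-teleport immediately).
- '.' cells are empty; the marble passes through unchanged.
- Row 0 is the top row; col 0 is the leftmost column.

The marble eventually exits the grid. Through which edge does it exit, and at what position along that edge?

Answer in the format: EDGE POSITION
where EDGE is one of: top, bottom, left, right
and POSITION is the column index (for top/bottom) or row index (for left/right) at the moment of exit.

Step 1: enter (0,6), '.' pass, move down to (1,6)
Step 2: enter (1,6), '.' pass, move down to (2,6)
Step 3: enter (2,6), '.' pass, move down to (3,6)
Step 4: enter (3,6), '.' pass, move down to (4,6)
Step 5: enter (4,6), '.' pass, move down to (5,6)
Step 6: enter (5,6), '.' pass, move down to (6,6)
Step 7: enter (6,6), '.' pass, move down to (7,6)
Step 8: at (7,6) — EXIT via bottom edge, pos 6

Answer: bottom 6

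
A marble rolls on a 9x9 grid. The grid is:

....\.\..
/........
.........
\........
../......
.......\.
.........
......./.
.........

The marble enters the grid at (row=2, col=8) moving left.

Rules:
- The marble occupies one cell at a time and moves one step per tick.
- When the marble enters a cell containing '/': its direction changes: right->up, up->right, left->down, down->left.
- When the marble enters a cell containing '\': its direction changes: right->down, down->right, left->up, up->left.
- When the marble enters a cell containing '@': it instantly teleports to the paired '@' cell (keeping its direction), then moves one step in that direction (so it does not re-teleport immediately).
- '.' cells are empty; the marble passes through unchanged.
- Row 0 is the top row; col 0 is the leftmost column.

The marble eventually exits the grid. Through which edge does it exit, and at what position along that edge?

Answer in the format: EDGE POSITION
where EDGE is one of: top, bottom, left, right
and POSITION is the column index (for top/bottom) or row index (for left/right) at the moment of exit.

Step 1: enter (2,8), '.' pass, move left to (2,7)
Step 2: enter (2,7), '.' pass, move left to (2,6)
Step 3: enter (2,6), '.' pass, move left to (2,5)
Step 4: enter (2,5), '.' pass, move left to (2,4)
Step 5: enter (2,4), '.' pass, move left to (2,3)
Step 6: enter (2,3), '.' pass, move left to (2,2)
Step 7: enter (2,2), '.' pass, move left to (2,1)
Step 8: enter (2,1), '.' pass, move left to (2,0)
Step 9: enter (2,0), '.' pass, move left to (2,-1)
Step 10: at (2,-1) — EXIT via left edge, pos 2

Answer: left 2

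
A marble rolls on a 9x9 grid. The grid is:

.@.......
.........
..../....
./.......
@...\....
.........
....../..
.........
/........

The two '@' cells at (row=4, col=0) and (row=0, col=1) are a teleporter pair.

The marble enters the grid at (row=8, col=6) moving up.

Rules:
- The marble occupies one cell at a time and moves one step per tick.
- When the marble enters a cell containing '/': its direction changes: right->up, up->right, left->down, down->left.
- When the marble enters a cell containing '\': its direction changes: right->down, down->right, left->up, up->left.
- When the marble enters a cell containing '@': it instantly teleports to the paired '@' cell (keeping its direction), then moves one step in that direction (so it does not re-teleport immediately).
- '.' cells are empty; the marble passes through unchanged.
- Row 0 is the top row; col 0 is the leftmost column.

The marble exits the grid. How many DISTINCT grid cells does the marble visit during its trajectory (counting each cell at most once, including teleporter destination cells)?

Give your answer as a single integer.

Answer: 5

Derivation:
Step 1: enter (8,6), '.' pass, move up to (7,6)
Step 2: enter (7,6), '.' pass, move up to (6,6)
Step 3: enter (6,6), '/' deflects up->right, move right to (6,7)
Step 4: enter (6,7), '.' pass, move right to (6,8)
Step 5: enter (6,8), '.' pass, move right to (6,9)
Step 6: at (6,9) — EXIT via right edge, pos 6
Distinct cells visited: 5 (path length 5)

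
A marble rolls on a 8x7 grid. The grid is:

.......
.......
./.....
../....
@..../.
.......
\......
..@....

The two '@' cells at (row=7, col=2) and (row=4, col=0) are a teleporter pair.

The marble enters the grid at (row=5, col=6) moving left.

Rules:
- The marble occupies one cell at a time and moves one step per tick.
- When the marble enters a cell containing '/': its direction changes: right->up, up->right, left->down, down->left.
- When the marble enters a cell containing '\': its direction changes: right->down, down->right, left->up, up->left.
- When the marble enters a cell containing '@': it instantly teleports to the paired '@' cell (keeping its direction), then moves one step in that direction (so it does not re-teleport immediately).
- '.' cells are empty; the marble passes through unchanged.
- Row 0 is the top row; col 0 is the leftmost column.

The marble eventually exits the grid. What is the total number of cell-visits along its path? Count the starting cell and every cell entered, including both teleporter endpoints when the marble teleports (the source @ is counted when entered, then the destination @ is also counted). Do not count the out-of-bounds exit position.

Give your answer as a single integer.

Step 1: enter (5,6), '.' pass, move left to (5,5)
Step 2: enter (5,5), '.' pass, move left to (5,4)
Step 3: enter (5,4), '.' pass, move left to (5,3)
Step 4: enter (5,3), '.' pass, move left to (5,2)
Step 5: enter (5,2), '.' pass, move left to (5,1)
Step 6: enter (5,1), '.' pass, move left to (5,0)
Step 7: enter (5,0), '.' pass, move left to (5,-1)
Step 8: at (5,-1) — EXIT via left edge, pos 5
Path length (cell visits): 7

Answer: 7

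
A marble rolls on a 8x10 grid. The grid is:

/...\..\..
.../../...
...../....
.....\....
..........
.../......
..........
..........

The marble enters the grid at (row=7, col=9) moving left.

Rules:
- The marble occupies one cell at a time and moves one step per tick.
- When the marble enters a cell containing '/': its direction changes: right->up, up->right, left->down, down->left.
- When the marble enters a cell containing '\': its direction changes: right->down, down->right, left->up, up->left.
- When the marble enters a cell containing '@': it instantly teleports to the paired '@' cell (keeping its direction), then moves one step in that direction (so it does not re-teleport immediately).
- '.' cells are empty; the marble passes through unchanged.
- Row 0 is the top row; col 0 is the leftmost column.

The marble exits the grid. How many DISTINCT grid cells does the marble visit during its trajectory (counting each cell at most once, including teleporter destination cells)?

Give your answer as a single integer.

Step 1: enter (7,9), '.' pass, move left to (7,8)
Step 2: enter (7,8), '.' pass, move left to (7,7)
Step 3: enter (7,7), '.' pass, move left to (7,6)
Step 4: enter (7,6), '.' pass, move left to (7,5)
Step 5: enter (7,5), '.' pass, move left to (7,4)
Step 6: enter (7,4), '.' pass, move left to (7,3)
Step 7: enter (7,3), '.' pass, move left to (7,2)
Step 8: enter (7,2), '.' pass, move left to (7,1)
Step 9: enter (7,1), '.' pass, move left to (7,0)
Step 10: enter (7,0), '.' pass, move left to (7,-1)
Step 11: at (7,-1) — EXIT via left edge, pos 7
Distinct cells visited: 10 (path length 10)

Answer: 10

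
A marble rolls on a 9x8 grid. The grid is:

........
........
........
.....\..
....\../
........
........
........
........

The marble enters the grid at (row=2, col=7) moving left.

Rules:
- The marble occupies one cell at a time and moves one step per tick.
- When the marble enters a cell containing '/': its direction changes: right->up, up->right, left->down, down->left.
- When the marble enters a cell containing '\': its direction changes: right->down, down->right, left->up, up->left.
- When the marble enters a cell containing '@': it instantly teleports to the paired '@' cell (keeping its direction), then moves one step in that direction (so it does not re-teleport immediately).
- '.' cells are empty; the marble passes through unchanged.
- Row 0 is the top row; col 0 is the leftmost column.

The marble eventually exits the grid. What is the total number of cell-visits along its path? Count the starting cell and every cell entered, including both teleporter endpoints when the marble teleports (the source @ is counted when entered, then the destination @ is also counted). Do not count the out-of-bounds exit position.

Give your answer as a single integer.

Step 1: enter (2,7), '.' pass, move left to (2,6)
Step 2: enter (2,6), '.' pass, move left to (2,5)
Step 3: enter (2,5), '.' pass, move left to (2,4)
Step 4: enter (2,4), '.' pass, move left to (2,3)
Step 5: enter (2,3), '.' pass, move left to (2,2)
Step 6: enter (2,2), '.' pass, move left to (2,1)
Step 7: enter (2,1), '.' pass, move left to (2,0)
Step 8: enter (2,0), '.' pass, move left to (2,-1)
Step 9: at (2,-1) — EXIT via left edge, pos 2
Path length (cell visits): 8

Answer: 8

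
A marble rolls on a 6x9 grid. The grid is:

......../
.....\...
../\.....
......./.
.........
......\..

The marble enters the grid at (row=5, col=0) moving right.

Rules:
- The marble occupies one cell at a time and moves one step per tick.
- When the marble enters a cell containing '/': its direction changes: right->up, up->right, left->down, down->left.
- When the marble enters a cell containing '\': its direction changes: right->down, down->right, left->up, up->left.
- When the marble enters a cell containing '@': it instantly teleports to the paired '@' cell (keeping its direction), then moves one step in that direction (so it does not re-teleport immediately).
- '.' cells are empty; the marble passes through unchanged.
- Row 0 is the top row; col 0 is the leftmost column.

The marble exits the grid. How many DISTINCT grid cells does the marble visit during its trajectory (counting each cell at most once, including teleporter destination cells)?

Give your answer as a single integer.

Step 1: enter (5,0), '.' pass, move right to (5,1)
Step 2: enter (5,1), '.' pass, move right to (5,2)
Step 3: enter (5,2), '.' pass, move right to (5,3)
Step 4: enter (5,3), '.' pass, move right to (5,4)
Step 5: enter (5,4), '.' pass, move right to (5,5)
Step 6: enter (5,5), '.' pass, move right to (5,6)
Step 7: enter (5,6), '\' deflects right->down, move down to (6,6)
Step 8: at (6,6) — EXIT via bottom edge, pos 6
Distinct cells visited: 7 (path length 7)

Answer: 7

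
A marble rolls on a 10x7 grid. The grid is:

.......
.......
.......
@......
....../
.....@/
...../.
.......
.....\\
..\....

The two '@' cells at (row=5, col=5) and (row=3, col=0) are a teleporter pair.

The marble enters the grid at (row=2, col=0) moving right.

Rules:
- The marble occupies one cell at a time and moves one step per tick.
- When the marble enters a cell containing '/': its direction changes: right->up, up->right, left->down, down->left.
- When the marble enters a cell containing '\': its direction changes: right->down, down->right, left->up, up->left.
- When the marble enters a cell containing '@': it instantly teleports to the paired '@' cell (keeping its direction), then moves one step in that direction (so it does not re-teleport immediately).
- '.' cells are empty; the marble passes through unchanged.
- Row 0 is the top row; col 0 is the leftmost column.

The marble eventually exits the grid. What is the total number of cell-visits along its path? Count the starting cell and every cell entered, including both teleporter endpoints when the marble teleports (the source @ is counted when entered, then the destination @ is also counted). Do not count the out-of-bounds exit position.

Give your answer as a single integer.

Answer: 7

Derivation:
Step 1: enter (2,0), '.' pass, move right to (2,1)
Step 2: enter (2,1), '.' pass, move right to (2,2)
Step 3: enter (2,2), '.' pass, move right to (2,3)
Step 4: enter (2,3), '.' pass, move right to (2,4)
Step 5: enter (2,4), '.' pass, move right to (2,5)
Step 6: enter (2,5), '.' pass, move right to (2,6)
Step 7: enter (2,6), '.' pass, move right to (2,7)
Step 8: at (2,7) — EXIT via right edge, pos 2
Path length (cell visits): 7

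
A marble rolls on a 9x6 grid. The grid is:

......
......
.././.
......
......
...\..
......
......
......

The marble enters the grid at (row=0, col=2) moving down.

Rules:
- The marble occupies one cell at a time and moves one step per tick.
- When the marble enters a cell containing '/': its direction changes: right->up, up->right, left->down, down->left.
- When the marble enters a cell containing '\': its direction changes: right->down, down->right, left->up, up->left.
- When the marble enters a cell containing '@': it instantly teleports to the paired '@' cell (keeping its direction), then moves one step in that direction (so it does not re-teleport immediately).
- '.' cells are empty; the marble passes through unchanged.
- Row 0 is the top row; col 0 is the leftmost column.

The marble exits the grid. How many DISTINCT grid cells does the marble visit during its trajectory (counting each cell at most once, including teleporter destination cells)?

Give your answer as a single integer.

Answer: 5

Derivation:
Step 1: enter (0,2), '.' pass, move down to (1,2)
Step 2: enter (1,2), '.' pass, move down to (2,2)
Step 3: enter (2,2), '/' deflects down->left, move left to (2,1)
Step 4: enter (2,1), '.' pass, move left to (2,0)
Step 5: enter (2,0), '.' pass, move left to (2,-1)
Step 6: at (2,-1) — EXIT via left edge, pos 2
Distinct cells visited: 5 (path length 5)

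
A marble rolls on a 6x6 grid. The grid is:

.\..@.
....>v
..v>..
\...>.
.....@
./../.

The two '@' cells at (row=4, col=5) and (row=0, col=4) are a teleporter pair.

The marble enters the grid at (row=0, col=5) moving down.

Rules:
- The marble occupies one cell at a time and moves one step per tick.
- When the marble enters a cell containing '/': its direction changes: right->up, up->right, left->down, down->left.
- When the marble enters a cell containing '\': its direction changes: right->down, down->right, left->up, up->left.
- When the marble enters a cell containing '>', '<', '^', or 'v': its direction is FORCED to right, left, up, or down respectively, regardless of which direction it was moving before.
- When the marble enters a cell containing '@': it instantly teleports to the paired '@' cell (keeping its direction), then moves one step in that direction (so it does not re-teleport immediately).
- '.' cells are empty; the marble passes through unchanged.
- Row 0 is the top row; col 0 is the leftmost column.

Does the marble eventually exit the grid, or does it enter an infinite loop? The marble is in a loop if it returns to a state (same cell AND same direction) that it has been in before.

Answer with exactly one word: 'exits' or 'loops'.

Answer: loops

Derivation:
Step 1: enter (0,5), '.' pass, move down to (1,5)
Step 2: enter (1,5), 'v' forces down->down, move down to (2,5)
Step 3: enter (2,5), '.' pass, move down to (3,5)
Step 4: enter (3,5), '.' pass, move down to (4,5)
Step 5: enter (4,5), '@' teleport (4,5)->(0,4), also enter (0,4), move down to (1,4)
Step 6: enter (1,4), '>' forces down->right, move right to (1,5)
Step 7: enter (1,5), 'v' forces right->down, move down to (2,5)
Step 8: at (2,5) dir=down — LOOP DETECTED (seen before)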